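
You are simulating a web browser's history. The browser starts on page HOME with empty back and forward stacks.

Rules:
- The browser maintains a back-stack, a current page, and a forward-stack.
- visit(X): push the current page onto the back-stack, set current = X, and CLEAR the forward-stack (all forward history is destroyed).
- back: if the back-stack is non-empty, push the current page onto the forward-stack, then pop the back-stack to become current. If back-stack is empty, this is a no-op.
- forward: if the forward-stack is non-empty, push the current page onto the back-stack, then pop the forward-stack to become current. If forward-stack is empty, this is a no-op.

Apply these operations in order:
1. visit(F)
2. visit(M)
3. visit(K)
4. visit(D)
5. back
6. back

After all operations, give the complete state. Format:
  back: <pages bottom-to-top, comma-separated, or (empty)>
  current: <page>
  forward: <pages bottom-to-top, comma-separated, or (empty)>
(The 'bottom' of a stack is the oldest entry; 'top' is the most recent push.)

After 1 (visit(F)): cur=F back=1 fwd=0
After 2 (visit(M)): cur=M back=2 fwd=0
After 3 (visit(K)): cur=K back=3 fwd=0
After 4 (visit(D)): cur=D back=4 fwd=0
After 5 (back): cur=K back=3 fwd=1
After 6 (back): cur=M back=2 fwd=2

Answer: back: HOME,F
current: M
forward: D,K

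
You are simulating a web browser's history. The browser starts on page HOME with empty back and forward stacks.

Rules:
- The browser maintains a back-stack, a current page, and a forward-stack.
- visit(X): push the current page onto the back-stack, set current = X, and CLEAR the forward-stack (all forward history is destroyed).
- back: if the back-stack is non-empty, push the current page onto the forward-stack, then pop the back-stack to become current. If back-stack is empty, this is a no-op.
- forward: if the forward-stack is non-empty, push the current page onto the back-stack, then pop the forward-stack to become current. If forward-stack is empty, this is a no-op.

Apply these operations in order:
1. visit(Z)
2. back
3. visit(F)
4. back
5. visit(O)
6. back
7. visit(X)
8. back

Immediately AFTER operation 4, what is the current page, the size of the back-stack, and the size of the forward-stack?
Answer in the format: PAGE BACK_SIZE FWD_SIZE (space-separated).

After 1 (visit(Z)): cur=Z back=1 fwd=0
After 2 (back): cur=HOME back=0 fwd=1
After 3 (visit(F)): cur=F back=1 fwd=0
After 4 (back): cur=HOME back=0 fwd=1

HOME 0 1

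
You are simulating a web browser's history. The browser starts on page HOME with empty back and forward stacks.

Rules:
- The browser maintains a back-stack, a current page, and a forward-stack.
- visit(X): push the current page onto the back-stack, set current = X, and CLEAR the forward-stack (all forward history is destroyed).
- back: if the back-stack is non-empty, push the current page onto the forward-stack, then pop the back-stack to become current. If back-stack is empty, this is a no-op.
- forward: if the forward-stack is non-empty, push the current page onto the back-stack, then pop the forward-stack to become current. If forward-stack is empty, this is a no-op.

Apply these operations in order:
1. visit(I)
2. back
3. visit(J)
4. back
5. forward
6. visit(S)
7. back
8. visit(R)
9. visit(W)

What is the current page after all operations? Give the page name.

After 1 (visit(I)): cur=I back=1 fwd=0
After 2 (back): cur=HOME back=0 fwd=1
After 3 (visit(J)): cur=J back=1 fwd=0
After 4 (back): cur=HOME back=0 fwd=1
After 5 (forward): cur=J back=1 fwd=0
After 6 (visit(S)): cur=S back=2 fwd=0
After 7 (back): cur=J back=1 fwd=1
After 8 (visit(R)): cur=R back=2 fwd=0
After 9 (visit(W)): cur=W back=3 fwd=0

Answer: W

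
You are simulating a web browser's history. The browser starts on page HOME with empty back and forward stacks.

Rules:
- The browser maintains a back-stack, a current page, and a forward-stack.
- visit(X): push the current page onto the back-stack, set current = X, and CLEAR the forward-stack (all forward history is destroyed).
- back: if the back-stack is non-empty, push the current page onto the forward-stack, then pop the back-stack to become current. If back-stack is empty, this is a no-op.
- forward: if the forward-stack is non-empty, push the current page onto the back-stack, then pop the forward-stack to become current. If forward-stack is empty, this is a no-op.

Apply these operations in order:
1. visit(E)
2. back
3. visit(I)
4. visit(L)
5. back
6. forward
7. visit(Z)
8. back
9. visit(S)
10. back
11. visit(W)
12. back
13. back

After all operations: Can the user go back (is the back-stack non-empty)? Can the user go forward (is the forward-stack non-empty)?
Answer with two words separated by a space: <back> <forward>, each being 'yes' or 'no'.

After 1 (visit(E)): cur=E back=1 fwd=0
After 2 (back): cur=HOME back=0 fwd=1
After 3 (visit(I)): cur=I back=1 fwd=0
After 4 (visit(L)): cur=L back=2 fwd=0
After 5 (back): cur=I back=1 fwd=1
After 6 (forward): cur=L back=2 fwd=0
After 7 (visit(Z)): cur=Z back=3 fwd=0
After 8 (back): cur=L back=2 fwd=1
After 9 (visit(S)): cur=S back=3 fwd=0
After 10 (back): cur=L back=2 fwd=1
After 11 (visit(W)): cur=W back=3 fwd=0
After 12 (back): cur=L back=2 fwd=1
After 13 (back): cur=I back=1 fwd=2

Answer: yes yes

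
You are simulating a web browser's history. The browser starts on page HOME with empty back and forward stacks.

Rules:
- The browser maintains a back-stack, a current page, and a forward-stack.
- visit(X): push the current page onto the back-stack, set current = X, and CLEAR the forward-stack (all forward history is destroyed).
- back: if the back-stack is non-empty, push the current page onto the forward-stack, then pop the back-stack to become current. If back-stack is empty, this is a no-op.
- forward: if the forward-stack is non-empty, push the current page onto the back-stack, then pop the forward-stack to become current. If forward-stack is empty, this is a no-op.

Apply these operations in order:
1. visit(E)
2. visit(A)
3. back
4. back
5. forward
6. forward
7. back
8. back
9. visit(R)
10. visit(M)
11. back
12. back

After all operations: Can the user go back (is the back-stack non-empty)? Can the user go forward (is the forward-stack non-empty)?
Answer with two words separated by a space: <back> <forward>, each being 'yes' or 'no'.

Answer: no yes

Derivation:
After 1 (visit(E)): cur=E back=1 fwd=0
After 2 (visit(A)): cur=A back=2 fwd=0
After 3 (back): cur=E back=1 fwd=1
After 4 (back): cur=HOME back=0 fwd=2
After 5 (forward): cur=E back=1 fwd=1
After 6 (forward): cur=A back=2 fwd=0
After 7 (back): cur=E back=1 fwd=1
After 8 (back): cur=HOME back=0 fwd=2
After 9 (visit(R)): cur=R back=1 fwd=0
After 10 (visit(M)): cur=M back=2 fwd=0
After 11 (back): cur=R back=1 fwd=1
After 12 (back): cur=HOME back=0 fwd=2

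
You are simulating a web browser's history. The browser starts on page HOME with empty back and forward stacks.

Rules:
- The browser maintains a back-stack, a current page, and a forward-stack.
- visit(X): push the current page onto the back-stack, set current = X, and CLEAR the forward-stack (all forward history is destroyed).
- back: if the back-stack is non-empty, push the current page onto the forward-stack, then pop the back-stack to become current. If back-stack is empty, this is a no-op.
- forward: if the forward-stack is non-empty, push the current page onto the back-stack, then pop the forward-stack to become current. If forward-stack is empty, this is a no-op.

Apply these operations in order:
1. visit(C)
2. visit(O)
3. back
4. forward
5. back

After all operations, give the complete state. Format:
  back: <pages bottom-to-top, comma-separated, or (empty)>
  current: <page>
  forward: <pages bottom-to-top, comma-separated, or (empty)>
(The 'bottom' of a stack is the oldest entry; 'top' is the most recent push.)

After 1 (visit(C)): cur=C back=1 fwd=0
After 2 (visit(O)): cur=O back=2 fwd=0
After 3 (back): cur=C back=1 fwd=1
After 4 (forward): cur=O back=2 fwd=0
After 5 (back): cur=C back=1 fwd=1

Answer: back: HOME
current: C
forward: O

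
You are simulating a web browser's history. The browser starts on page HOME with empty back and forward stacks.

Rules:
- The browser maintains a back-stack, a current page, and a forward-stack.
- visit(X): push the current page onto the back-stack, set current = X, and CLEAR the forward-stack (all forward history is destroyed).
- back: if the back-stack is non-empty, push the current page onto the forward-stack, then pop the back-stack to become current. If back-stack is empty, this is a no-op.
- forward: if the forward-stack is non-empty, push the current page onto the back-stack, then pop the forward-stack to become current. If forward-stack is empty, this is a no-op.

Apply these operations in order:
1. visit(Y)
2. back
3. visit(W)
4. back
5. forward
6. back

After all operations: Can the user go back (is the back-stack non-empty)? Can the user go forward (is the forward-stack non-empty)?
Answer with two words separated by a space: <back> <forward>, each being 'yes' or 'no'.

After 1 (visit(Y)): cur=Y back=1 fwd=0
After 2 (back): cur=HOME back=0 fwd=1
After 3 (visit(W)): cur=W back=1 fwd=0
After 4 (back): cur=HOME back=0 fwd=1
After 5 (forward): cur=W back=1 fwd=0
After 6 (back): cur=HOME back=0 fwd=1

Answer: no yes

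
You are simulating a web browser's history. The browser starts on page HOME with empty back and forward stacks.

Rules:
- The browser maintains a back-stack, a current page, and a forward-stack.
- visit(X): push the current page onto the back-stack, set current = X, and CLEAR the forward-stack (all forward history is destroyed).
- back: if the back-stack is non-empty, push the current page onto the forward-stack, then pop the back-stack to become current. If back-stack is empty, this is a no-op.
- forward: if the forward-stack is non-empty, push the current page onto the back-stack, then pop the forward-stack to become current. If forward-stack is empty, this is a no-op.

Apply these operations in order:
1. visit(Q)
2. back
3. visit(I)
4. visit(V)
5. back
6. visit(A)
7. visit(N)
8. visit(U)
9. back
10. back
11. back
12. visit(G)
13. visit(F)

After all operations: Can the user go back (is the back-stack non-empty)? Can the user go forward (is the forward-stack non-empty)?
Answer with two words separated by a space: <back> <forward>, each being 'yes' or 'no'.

Answer: yes no

Derivation:
After 1 (visit(Q)): cur=Q back=1 fwd=0
After 2 (back): cur=HOME back=0 fwd=1
After 3 (visit(I)): cur=I back=1 fwd=0
After 4 (visit(V)): cur=V back=2 fwd=0
After 5 (back): cur=I back=1 fwd=1
After 6 (visit(A)): cur=A back=2 fwd=0
After 7 (visit(N)): cur=N back=3 fwd=0
After 8 (visit(U)): cur=U back=4 fwd=0
After 9 (back): cur=N back=3 fwd=1
After 10 (back): cur=A back=2 fwd=2
After 11 (back): cur=I back=1 fwd=3
After 12 (visit(G)): cur=G back=2 fwd=0
After 13 (visit(F)): cur=F back=3 fwd=0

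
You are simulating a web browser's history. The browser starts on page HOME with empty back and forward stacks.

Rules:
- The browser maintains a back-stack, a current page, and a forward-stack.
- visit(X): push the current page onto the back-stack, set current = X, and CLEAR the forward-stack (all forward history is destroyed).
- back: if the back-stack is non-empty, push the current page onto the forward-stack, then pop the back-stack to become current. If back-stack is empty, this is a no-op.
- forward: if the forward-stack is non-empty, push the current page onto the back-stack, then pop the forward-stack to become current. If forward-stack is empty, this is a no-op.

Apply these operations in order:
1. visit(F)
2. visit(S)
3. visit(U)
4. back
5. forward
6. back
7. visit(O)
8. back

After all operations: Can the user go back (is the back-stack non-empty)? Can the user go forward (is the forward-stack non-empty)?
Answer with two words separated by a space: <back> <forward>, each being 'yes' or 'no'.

After 1 (visit(F)): cur=F back=1 fwd=0
After 2 (visit(S)): cur=S back=2 fwd=0
After 3 (visit(U)): cur=U back=3 fwd=0
After 4 (back): cur=S back=2 fwd=1
After 5 (forward): cur=U back=3 fwd=0
After 6 (back): cur=S back=2 fwd=1
After 7 (visit(O)): cur=O back=3 fwd=0
After 8 (back): cur=S back=2 fwd=1

Answer: yes yes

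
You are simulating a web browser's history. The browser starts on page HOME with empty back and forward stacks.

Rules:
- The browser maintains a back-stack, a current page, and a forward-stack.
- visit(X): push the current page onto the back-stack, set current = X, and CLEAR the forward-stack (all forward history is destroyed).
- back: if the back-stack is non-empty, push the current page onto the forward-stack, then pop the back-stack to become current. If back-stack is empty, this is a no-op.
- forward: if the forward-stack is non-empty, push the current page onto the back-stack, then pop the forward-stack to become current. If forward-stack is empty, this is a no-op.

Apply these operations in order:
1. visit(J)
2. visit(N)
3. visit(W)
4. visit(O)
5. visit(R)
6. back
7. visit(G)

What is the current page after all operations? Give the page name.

Answer: G

Derivation:
After 1 (visit(J)): cur=J back=1 fwd=0
After 2 (visit(N)): cur=N back=2 fwd=0
After 3 (visit(W)): cur=W back=3 fwd=0
After 4 (visit(O)): cur=O back=4 fwd=0
After 5 (visit(R)): cur=R back=5 fwd=0
After 6 (back): cur=O back=4 fwd=1
After 7 (visit(G)): cur=G back=5 fwd=0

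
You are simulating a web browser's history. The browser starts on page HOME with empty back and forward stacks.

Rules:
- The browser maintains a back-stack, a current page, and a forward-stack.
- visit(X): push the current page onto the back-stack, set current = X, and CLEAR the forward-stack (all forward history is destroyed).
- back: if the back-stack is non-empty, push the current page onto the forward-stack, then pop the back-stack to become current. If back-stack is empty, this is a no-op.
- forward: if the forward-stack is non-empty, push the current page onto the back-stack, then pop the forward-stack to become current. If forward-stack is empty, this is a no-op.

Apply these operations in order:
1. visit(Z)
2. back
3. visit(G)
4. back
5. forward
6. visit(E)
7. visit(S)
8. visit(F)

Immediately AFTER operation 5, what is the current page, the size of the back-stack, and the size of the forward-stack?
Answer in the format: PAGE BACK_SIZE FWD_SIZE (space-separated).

After 1 (visit(Z)): cur=Z back=1 fwd=0
After 2 (back): cur=HOME back=0 fwd=1
After 3 (visit(G)): cur=G back=1 fwd=0
After 4 (back): cur=HOME back=0 fwd=1
After 5 (forward): cur=G back=1 fwd=0

G 1 0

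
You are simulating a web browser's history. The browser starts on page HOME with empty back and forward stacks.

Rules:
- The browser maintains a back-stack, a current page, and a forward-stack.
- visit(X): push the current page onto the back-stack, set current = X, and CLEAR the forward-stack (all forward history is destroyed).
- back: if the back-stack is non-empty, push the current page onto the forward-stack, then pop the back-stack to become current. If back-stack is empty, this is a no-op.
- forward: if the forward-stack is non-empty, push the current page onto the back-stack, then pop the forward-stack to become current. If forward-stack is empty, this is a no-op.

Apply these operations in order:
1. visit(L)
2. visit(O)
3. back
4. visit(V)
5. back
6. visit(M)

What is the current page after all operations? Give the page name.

After 1 (visit(L)): cur=L back=1 fwd=0
After 2 (visit(O)): cur=O back=2 fwd=0
After 3 (back): cur=L back=1 fwd=1
After 4 (visit(V)): cur=V back=2 fwd=0
After 5 (back): cur=L back=1 fwd=1
After 6 (visit(M)): cur=M back=2 fwd=0

Answer: M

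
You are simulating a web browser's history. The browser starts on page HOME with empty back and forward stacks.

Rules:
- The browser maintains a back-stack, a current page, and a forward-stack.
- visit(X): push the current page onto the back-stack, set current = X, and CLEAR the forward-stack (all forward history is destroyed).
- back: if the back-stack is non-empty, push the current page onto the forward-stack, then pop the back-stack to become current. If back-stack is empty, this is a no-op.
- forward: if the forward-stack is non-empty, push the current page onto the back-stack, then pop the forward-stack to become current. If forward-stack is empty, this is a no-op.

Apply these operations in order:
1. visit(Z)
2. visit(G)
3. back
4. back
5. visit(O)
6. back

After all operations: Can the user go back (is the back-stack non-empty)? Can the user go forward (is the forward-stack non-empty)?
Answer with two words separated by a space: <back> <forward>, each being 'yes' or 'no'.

After 1 (visit(Z)): cur=Z back=1 fwd=0
After 2 (visit(G)): cur=G back=2 fwd=0
After 3 (back): cur=Z back=1 fwd=1
After 4 (back): cur=HOME back=0 fwd=2
After 5 (visit(O)): cur=O back=1 fwd=0
After 6 (back): cur=HOME back=0 fwd=1

Answer: no yes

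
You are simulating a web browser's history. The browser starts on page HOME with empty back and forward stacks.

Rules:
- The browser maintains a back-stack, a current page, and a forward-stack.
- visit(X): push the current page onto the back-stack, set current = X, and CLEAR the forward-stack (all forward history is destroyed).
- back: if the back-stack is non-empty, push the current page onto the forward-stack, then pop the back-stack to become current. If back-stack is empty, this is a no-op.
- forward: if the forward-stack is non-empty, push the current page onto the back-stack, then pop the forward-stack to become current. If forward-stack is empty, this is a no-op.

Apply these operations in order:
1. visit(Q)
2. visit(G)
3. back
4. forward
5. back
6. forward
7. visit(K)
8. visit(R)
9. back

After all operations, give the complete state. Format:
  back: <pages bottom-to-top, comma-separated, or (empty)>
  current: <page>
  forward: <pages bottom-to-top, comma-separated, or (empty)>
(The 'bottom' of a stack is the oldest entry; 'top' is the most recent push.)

Answer: back: HOME,Q,G
current: K
forward: R

Derivation:
After 1 (visit(Q)): cur=Q back=1 fwd=0
After 2 (visit(G)): cur=G back=2 fwd=0
After 3 (back): cur=Q back=1 fwd=1
After 4 (forward): cur=G back=2 fwd=0
After 5 (back): cur=Q back=1 fwd=1
After 6 (forward): cur=G back=2 fwd=0
After 7 (visit(K)): cur=K back=3 fwd=0
After 8 (visit(R)): cur=R back=4 fwd=0
After 9 (back): cur=K back=3 fwd=1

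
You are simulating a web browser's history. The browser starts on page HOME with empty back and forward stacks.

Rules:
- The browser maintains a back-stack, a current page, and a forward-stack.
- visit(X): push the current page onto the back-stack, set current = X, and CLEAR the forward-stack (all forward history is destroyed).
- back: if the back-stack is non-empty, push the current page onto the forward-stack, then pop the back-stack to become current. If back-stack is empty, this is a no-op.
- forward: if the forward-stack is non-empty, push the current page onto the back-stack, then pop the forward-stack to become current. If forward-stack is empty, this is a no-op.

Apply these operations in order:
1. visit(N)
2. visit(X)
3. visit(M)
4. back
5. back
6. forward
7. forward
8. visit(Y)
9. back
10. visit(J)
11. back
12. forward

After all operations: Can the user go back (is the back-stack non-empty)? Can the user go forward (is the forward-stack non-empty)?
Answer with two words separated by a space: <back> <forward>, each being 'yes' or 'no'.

After 1 (visit(N)): cur=N back=1 fwd=0
After 2 (visit(X)): cur=X back=2 fwd=0
After 3 (visit(M)): cur=M back=3 fwd=0
After 4 (back): cur=X back=2 fwd=1
After 5 (back): cur=N back=1 fwd=2
After 6 (forward): cur=X back=2 fwd=1
After 7 (forward): cur=M back=3 fwd=0
After 8 (visit(Y)): cur=Y back=4 fwd=0
After 9 (back): cur=M back=3 fwd=1
After 10 (visit(J)): cur=J back=4 fwd=0
After 11 (back): cur=M back=3 fwd=1
After 12 (forward): cur=J back=4 fwd=0

Answer: yes no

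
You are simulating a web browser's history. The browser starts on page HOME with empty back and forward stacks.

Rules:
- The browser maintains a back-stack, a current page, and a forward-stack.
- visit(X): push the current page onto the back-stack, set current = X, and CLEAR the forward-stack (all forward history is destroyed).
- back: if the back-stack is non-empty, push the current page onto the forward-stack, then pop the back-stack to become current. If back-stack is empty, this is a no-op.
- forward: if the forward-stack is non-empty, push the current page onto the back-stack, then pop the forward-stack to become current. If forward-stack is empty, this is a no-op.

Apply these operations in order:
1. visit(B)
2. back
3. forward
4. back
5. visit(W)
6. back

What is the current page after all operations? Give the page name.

Answer: HOME

Derivation:
After 1 (visit(B)): cur=B back=1 fwd=0
After 2 (back): cur=HOME back=0 fwd=1
After 3 (forward): cur=B back=1 fwd=0
After 4 (back): cur=HOME back=0 fwd=1
After 5 (visit(W)): cur=W back=1 fwd=0
After 6 (back): cur=HOME back=0 fwd=1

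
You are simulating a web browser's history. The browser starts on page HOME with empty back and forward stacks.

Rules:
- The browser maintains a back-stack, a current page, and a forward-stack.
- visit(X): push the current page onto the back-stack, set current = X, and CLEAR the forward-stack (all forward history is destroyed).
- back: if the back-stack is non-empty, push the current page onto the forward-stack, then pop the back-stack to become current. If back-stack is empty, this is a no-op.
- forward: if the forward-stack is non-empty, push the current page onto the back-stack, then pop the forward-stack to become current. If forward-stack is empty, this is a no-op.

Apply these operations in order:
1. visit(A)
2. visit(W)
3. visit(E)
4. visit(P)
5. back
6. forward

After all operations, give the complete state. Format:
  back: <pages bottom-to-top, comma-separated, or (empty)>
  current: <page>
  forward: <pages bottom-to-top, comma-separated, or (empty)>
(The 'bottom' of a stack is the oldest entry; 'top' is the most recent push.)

Answer: back: HOME,A,W,E
current: P
forward: (empty)

Derivation:
After 1 (visit(A)): cur=A back=1 fwd=0
After 2 (visit(W)): cur=W back=2 fwd=0
After 3 (visit(E)): cur=E back=3 fwd=0
After 4 (visit(P)): cur=P back=4 fwd=0
After 5 (back): cur=E back=3 fwd=1
After 6 (forward): cur=P back=4 fwd=0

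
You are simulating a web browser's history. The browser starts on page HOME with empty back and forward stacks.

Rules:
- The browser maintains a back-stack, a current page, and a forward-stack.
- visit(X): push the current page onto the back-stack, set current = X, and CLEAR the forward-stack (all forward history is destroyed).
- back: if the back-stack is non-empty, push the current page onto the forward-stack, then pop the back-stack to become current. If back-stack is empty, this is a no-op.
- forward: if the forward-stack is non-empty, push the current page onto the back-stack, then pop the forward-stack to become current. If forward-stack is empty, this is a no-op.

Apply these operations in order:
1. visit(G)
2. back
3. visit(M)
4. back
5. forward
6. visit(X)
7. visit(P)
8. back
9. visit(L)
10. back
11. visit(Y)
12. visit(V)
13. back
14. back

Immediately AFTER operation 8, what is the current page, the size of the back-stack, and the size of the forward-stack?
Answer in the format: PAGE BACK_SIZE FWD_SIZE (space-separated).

After 1 (visit(G)): cur=G back=1 fwd=0
After 2 (back): cur=HOME back=0 fwd=1
After 3 (visit(M)): cur=M back=1 fwd=0
After 4 (back): cur=HOME back=0 fwd=1
After 5 (forward): cur=M back=1 fwd=0
After 6 (visit(X)): cur=X back=2 fwd=0
After 7 (visit(P)): cur=P back=3 fwd=0
After 8 (back): cur=X back=2 fwd=1

X 2 1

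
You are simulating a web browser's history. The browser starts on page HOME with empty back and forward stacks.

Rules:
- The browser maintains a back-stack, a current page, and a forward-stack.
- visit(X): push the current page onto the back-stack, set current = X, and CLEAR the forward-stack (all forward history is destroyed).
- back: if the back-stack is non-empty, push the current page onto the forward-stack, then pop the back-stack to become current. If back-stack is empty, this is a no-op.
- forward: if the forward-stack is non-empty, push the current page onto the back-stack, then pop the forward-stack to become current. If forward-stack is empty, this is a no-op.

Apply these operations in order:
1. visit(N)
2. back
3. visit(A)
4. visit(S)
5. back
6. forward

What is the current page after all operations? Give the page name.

After 1 (visit(N)): cur=N back=1 fwd=0
After 2 (back): cur=HOME back=0 fwd=1
After 3 (visit(A)): cur=A back=1 fwd=0
After 4 (visit(S)): cur=S back=2 fwd=0
After 5 (back): cur=A back=1 fwd=1
After 6 (forward): cur=S back=2 fwd=0

Answer: S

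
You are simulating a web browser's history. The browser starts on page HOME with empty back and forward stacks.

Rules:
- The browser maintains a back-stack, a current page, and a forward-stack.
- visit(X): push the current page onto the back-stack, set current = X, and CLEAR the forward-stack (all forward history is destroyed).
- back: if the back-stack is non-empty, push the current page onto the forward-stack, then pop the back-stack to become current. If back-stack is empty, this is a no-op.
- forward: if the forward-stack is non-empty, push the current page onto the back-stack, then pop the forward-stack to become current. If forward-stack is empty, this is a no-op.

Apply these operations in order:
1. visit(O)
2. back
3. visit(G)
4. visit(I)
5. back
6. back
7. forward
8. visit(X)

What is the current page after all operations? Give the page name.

After 1 (visit(O)): cur=O back=1 fwd=0
After 2 (back): cur=HOME back=0 fwd=1
After 3 (visit(G)): cur=G back=1 fwd=0
After 4 (visit(I)): cur=I back=2 fwd=0
After 5 (back): cur=G back=1 fwd=1
After 6 (back): cur=HOME back=0 fwd=2
After 7 (forward): cur=G back=1 fwd=1
After 8 (visit(X)): cur=X back=2 fwd=0

Answer: X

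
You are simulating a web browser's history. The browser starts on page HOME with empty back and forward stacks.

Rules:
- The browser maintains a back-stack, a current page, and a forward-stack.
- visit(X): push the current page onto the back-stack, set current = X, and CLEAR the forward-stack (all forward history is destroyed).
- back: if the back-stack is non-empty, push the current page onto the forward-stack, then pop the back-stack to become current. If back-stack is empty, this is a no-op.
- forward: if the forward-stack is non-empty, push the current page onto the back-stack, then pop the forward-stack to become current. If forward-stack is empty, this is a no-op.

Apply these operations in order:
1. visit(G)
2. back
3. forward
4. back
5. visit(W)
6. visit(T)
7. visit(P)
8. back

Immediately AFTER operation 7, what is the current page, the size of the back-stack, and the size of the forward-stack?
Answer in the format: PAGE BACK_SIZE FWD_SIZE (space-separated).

After 1 (visit(G)): cur=G back=1 fwd=0
After 2 (back): cur=HOME back=0 fwd=1
After 3 (forward): cur=G back=1 fwd=0
After 4 (back): cur=HOME back=0 fwd=1
After 5 (visit(W)): cur=W back=1 fwd=0
After 6 (visit(T)): cur=T back=2 fwd=0
After 7 (visit(P)): cur=P back=3 fwd=0

P 3 0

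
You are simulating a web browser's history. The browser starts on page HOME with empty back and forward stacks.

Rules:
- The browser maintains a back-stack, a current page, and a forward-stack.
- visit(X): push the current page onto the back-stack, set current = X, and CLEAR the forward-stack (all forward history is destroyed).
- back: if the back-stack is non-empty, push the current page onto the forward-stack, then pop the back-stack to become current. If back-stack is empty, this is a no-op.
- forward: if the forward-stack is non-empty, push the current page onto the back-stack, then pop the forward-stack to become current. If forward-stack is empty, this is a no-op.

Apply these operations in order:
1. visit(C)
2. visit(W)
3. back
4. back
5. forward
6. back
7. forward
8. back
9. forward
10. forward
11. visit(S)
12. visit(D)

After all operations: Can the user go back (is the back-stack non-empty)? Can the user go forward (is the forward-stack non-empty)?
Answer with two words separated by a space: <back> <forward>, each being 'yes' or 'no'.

Answer: yes no

Derivation:
After 1 (visit(C)): cur=C back=1 fwd=0
After 2 (visit(W)): cur=W back=2 fwd=0
After 3 (back): cur=C back=1 fwd=1
After 4 (back): cur=HOME back=0 fwd=2
After 5 (forward): cur=C back=1 fwd=1
After 6 (back): cur=HOME back=0 fwd=2
After 7 (forward): cur=C back=1 fwd=1
After 8 (back): cur=HOME back=0 fwd=2
After 9 (forward): cur=C back=1 fwd=1
After 10 (forward): cur=W back=2 fwd=0
After 11 (visit(S)): cur=S back=3 fwd=0
After 12 (visit(D)): cur=D back=4 fwd=0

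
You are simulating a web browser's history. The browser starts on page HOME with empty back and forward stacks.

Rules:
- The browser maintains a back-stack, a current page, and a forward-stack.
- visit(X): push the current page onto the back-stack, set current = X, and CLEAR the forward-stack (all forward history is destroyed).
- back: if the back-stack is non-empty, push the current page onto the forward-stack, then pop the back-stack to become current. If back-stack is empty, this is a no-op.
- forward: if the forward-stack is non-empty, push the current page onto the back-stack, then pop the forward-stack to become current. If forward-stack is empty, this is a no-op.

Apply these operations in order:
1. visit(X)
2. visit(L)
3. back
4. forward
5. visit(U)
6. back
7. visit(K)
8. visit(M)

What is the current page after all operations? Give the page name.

After 1 (visit(X)): cur=X back=1 fwd=0
After 2 (visit(L)): cur=L back=2 fwd=0
After 3 (back): cur=X back=1 fwd=1
After 4 (forward): cur=L back=2 fwd=0
After 5 (visit(U)): cur=U back=3 fwd=0
After 6 (back): cur=L back=2 fwd=1
After 7 (visit(K)): cur=K back=3 fwd=0
After 8 (visit(M)): cur=M back=4 fwd=0

Answer: M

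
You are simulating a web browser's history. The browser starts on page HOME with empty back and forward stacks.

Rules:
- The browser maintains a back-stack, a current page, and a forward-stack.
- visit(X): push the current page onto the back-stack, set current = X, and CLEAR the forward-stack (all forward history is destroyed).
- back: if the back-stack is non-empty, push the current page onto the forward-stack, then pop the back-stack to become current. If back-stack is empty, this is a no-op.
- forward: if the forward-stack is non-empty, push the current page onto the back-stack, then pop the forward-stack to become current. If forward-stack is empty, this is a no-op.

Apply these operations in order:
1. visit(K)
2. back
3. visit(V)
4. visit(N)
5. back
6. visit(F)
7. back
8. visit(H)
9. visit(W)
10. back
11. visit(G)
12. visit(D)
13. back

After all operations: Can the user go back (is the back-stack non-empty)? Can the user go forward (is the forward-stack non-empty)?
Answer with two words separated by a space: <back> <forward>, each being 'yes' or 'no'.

Answer: yes yes

Derivation:
After 1 (visit(K)): cur=K back=1 fwd=0
After 2 (back): cur=HOME back=0 fwd=1
After 3 (visit(V)): cur=V back=1 fwd=0
After 4 (visit(N)): cur=N back=2 fwd=0
After 5 (back): cur=V back=1 fwd=1
After 6 (visit(F)): cur=F back=2 fwd=0
After 7 (back): cur=V back=1 fwd=1
After 8 (visit(H)): cur=H back=2 fwd=0
After 9 (visit(W)): cur=W back=3 fwd=0
After 10 (back): cur=H back=2 fwd=1
After 11 (visit(G)): cur=G back=3 fwd=0
After 12 (visit(D)): cur=D back=4 fwd=0
After 13 (back): cur=G back=3 fwd=1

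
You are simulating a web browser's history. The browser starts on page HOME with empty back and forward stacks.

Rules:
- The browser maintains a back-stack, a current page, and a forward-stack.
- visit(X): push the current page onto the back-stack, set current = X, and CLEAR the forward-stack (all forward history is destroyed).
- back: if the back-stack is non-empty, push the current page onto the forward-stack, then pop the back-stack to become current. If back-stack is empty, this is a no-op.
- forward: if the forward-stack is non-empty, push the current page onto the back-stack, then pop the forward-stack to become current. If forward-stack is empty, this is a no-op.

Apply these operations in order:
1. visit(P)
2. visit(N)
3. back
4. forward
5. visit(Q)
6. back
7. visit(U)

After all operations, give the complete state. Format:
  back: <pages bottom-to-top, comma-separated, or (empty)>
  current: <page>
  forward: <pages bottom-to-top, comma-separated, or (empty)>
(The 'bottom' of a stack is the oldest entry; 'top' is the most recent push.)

After 1 (visit(P)): cur=P back=1 fwd=0
After 2 (visit(N)): cur=N back=2 fwd=0
After 3 (back): cur=P back=1 fwd=1
After 4 (forward): cur=N back=2 fwd=0
After 5 (visit(Q)): cur=Q back=3 fwd=0
After 6 (back): cur=N back=2 fwd=1
After 7 (visit(U)): cur=U back=3 fwd=0

Answer: back: HOME,P,N
current: U
forward: (empty)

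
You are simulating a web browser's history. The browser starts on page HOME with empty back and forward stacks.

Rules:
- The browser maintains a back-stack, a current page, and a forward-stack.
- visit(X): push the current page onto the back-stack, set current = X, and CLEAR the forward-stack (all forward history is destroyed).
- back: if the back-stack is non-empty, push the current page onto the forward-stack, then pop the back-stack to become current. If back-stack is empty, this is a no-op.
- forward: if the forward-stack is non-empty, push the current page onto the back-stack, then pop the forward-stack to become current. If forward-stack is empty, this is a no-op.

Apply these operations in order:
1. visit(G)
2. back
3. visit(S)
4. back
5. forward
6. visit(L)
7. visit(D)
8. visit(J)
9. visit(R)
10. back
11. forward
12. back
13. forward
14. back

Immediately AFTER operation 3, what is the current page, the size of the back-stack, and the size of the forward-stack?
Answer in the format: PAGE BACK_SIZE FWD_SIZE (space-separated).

After 1 (visit(G)): cur=G back=1 fwd=0
After 2 (back): cur=HOME back=0 fwd=1
After 3 (visit(S)): cur=S back=1 fwd=0

S 1 0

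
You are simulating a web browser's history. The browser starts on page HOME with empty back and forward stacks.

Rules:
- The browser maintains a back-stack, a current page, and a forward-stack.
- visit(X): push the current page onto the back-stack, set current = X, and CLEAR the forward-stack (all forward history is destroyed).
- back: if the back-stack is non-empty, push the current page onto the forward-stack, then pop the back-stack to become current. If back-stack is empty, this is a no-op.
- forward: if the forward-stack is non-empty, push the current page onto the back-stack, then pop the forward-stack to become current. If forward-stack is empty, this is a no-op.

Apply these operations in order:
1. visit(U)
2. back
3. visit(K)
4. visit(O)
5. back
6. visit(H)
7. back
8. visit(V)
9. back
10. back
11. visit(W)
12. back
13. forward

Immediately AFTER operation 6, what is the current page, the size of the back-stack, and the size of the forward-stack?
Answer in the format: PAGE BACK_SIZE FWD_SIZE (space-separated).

After 1 (visit(U)): cur=U back=1 fwd=0
After 2 (back): cur=HOME back=0 fwd=1
After 3 (visit(K)): cur=K back=1 fwd=0
After 4 (visit(O)): cur=O back=2 fwd=0
After 5 (back): cur=K back=1 fwd=1
After 6 (visit(H)): cur=H back=2 fwd=0

H 2 0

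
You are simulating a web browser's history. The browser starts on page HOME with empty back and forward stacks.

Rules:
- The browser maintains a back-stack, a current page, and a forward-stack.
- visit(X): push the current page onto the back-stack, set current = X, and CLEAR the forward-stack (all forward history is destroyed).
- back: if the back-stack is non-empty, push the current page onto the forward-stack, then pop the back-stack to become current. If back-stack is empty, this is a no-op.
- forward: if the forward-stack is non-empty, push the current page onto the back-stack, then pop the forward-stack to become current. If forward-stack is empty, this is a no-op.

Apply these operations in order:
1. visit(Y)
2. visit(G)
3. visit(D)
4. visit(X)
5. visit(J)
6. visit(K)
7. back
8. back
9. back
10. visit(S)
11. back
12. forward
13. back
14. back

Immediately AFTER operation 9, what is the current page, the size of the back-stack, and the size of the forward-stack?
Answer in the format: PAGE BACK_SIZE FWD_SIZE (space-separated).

After 1 (visit(Y)): cur=Y back=1 fwd=0
After 2 (visit(G)): cur=G back=2 fwd=0
After 3 (visit(D)): cur=D back=3 fwd=0
After 4 (visit(X)): cur=X back=4 fwd=0
After 5 (visit(J)): cur=J back=5 fwd=0
After 6 (visit(K)): cur=K back=6 fwd=0
After 7 (back): cur=J back=5 fwd=1
After 8 (back): cur=X back=4 fwd=2
After 9 (back): cur=D back=3 fwd=3

D 3 3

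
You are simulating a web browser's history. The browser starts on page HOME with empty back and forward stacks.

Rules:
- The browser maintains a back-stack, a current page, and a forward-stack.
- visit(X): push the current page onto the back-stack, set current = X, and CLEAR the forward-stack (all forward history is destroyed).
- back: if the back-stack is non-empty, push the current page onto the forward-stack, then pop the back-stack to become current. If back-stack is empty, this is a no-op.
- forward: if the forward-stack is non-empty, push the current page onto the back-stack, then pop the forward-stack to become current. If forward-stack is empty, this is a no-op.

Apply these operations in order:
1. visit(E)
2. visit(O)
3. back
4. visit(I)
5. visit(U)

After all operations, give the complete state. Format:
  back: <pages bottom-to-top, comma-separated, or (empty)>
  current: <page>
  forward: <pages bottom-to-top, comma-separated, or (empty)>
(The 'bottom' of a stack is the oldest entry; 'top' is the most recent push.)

After 1 (visit(E)): cur=E back=1 fwd=0
After 2 (visit(O)): cur=O back=2 fwd=0
After 3 (back): cur=E back=1 fwd=1
After 4 (visit(I)): cur=I back=2 fwd=0
After 5 (visit(U)): cur=U back=3 fwd=0

Answer: back: HOME,E,I
current: U
forward: (empty)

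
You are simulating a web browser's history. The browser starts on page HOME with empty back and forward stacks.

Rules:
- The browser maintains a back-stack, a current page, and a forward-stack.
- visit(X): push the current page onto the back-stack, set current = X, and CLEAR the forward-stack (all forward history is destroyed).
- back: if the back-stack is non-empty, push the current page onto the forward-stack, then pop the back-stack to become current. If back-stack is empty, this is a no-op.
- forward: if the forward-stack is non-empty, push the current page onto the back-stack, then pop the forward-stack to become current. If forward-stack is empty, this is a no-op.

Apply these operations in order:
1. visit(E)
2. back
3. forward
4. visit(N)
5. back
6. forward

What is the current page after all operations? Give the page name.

After 1 (visit(E)): cur=E back=1 fwd=0
After 2 (back): cur=HOME back=0 fwd=1
After 3 (forward): cur=E back=1 fwd=0
After 4 (visit(N)): cur=N back=2 fwd=0
After 5 (back): cur=E back=1 fwd=1
After 6 (forward): cur=N back=2 fwd=0

Answer: N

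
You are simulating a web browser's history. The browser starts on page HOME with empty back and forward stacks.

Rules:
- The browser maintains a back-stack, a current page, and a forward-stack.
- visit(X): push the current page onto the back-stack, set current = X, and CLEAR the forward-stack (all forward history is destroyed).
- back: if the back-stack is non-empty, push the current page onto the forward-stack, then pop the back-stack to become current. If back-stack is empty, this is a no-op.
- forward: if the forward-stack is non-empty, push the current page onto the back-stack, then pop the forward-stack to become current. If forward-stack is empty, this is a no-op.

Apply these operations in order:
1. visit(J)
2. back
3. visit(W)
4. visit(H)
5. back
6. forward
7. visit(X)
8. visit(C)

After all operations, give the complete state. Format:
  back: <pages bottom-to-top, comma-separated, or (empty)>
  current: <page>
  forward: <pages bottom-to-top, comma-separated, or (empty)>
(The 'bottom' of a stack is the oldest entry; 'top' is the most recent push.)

Answer: back: HOME,W,H,X
current: C
forward: (empty)

Derivation:
After 1 (visit(J)): cur=J back=1 fwd=0
After 2 (back): cur=HOME back=0 fwd=1
After 3 (visit(W)): cur=W back=1 fwd=0
After 4 (visit(H)): cur=H back=2 fwd=0
After 5 (back): cur=W back=1 fwd=1
After 6 (forward): cur=H back=2 fwd=0
After 7 (visit(X)): cur=X back=3 fwd=0
After 8 (visit(C)): cur=C back=4 fwd=0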